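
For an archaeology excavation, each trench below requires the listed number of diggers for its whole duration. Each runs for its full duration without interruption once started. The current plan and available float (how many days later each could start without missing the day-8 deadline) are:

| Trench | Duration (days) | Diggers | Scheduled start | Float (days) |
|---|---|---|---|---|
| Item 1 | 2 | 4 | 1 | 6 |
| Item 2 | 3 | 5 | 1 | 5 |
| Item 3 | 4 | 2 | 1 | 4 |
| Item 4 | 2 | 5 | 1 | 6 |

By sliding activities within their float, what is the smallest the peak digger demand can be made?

7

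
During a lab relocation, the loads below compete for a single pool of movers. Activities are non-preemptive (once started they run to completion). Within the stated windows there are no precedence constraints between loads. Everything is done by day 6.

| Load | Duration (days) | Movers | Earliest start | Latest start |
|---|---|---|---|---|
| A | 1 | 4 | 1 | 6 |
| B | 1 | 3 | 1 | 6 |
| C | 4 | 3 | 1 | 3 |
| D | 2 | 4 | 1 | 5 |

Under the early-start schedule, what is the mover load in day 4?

At early start, day 4 has: C.
Demand: 3 = 3.

3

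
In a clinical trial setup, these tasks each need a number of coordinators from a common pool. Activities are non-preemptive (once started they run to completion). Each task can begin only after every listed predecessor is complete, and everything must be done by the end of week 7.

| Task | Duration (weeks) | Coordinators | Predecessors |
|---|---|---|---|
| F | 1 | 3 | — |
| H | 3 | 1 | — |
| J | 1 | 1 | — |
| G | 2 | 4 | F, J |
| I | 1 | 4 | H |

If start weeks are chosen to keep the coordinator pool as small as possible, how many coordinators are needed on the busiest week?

Early-start (F@1, H@1, J@1, G@2, I@4) gives peak 5: w1:5  w2:5  w3:5  w4:4  w5:0  w6:0  w7:0.
Shift J→2, G→4, I→6.
Schedule F@1, H@1, J@2, G@4, I@6: w1:4  w2:2  w3:1  w4:4  w5:4  w6:4  w7:0 — peak 4.

4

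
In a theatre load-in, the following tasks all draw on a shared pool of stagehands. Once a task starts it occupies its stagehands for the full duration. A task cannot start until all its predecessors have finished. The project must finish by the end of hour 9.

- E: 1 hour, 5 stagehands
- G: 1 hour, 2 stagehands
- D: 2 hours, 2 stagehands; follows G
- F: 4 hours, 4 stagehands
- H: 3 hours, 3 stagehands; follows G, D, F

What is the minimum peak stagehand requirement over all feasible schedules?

Early-start (E@1, G@1, D@2, F@1, H@5) gives peak 11: h1:11  h2:6  h3:6  h4:4  h5:3  h6:3  h7:3  h8:0  h9:0.
Shift G→2, D→3, F→2, H→6.
Schedule E@1, G@2, D@3, F@2, H@6: h1:5  h2:6  h3:6  h4:6  h5:4  h6:3  h7:3  h8:3  h9:0 — peak 6.

6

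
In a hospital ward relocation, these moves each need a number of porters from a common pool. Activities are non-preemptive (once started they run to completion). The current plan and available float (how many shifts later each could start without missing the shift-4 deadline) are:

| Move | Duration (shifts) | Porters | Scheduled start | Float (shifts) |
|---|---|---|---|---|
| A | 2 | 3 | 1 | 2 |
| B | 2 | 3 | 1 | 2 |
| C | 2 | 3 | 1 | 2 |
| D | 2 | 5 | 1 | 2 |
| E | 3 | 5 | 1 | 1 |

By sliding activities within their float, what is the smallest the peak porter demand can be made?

Early-start (A@1, B@1, C@1, D@1, E@1) gives peak 19: s1:19  s2:19  s3:5  s4:0.
Shift C→3, D→3.
Schedule A@1, B@1, C@3, D@3, E@1: s1:11  s2:11  s3:13  s4:8 — peak 13.

13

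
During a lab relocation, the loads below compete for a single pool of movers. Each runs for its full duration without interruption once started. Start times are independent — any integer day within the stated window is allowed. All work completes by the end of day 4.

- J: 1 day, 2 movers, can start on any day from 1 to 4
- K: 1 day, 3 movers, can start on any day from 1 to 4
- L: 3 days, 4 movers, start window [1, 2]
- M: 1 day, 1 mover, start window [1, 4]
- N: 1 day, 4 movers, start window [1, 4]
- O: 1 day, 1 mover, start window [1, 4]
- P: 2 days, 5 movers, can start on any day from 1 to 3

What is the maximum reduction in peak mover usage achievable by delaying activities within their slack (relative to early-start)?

Early-start peak: d1:20  d2:9  d3:4  d4:0 ⇒ 20.
Leveled (J@1, K@1, L@1, M@2, N@2, O@4, P@3): d1:9  d2:9  d3:9  d4:6 ⇒ 9.
Reduction 20 − 9 = 11.

11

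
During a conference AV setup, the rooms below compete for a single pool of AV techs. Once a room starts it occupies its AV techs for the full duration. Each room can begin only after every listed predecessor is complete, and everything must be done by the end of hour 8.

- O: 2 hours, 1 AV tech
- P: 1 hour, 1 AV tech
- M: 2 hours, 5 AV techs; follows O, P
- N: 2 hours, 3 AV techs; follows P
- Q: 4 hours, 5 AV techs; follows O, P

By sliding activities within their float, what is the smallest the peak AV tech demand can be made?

Early-start (O@1, P@1, M@3, N@2, Q@3) gives peak 13: h1:2  h2:4  h3:13  h4:10  h5:5  h6:5  h7:0  h8:0.
Shift Q→5.
Schedule O@1, P@1, M@3, N@2, Q@5: h1:2  h2:4  h3:8  h4:5  h5:5  h6:5  h7:5  h8:5 — peak 8.

8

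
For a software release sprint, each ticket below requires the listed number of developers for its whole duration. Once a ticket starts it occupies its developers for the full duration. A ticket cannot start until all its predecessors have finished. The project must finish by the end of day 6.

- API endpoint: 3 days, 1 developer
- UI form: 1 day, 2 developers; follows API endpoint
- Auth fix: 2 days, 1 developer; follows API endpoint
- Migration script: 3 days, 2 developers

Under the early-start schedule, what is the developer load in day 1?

3

At early start, day 1 has: API endpoint, Migration script.
Demand: 1 + 2 = 3.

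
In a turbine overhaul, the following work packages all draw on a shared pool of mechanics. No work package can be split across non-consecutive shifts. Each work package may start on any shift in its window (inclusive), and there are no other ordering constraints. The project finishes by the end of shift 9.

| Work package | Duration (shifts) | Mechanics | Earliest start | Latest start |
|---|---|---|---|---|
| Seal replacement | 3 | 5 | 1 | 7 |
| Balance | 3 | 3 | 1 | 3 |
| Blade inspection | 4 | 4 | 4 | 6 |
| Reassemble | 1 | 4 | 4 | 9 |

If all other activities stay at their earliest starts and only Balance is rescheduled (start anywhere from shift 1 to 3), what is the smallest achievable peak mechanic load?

Balance@1: s1:8  s2:8  s3:8  s4:8  s5:4  s6:4  s7:4  s8:0  s9:0 → peak 8
Balance@2: s1:5  s2:8  s3:8  s4:11  s5:4  s6:4  s7:4  s8:0  s9:0 → peak 11
Balance@3: s1:5  s2:5  s3:8  s4:11  s5:7  s6:4  s7:4  s8:0  s9:0 → peak 11
Best is Balance@1, peak 8.

8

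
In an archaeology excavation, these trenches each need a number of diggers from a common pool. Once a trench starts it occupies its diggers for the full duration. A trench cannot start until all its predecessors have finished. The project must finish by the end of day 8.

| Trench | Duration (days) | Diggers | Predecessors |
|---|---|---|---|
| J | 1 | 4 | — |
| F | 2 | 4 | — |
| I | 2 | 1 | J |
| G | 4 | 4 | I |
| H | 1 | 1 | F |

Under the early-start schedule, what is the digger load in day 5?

4

At early start, day 5 has: G.
Demand: 4 = 4.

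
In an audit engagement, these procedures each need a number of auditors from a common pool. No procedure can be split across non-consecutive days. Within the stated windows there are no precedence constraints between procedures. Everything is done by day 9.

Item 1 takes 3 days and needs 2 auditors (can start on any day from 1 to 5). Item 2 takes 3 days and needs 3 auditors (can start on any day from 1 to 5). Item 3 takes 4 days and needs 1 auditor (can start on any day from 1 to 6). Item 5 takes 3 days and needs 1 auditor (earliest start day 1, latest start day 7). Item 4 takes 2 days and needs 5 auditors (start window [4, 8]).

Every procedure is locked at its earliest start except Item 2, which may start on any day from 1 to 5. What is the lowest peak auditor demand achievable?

7

Item 2@1: d1:7  d2:7  d3:7  d4:6  d5:5  d6:0  d7:0  d8:0  d9:0 → peak 7
Item 2@2: d1:4  d2:7  d3:7  d4:9  d5:5  d6:0  d7:0  d8:0  d9:0 → peak 9
Item 2@3: d1:4  d2:4  d3:7  d4:9  d5:8  d6:0  d7:0  d8:0  d9:0 → peak 9
Item 2@4: d1:4  d2:4  d3:4  d4:9  d5:8  d6:3  d7:0  d8:0  d9:0 → peak 9
Item 2@5: d1:4  d2:4  d3:4  d4:6  d5:8  d6:3  d7:3  d8:0  d9:0 → peak 8
Best is Item 2@1, peak 7.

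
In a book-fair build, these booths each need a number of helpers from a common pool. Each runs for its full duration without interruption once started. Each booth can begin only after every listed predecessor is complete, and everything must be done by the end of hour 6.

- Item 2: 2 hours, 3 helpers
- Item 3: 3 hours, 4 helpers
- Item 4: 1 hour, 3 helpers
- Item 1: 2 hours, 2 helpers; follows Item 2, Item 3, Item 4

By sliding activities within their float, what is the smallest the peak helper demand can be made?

Early-start (Item 2@1, Item 3@1, Item 4@1, Item 1@4) gives peak 10: h1:10  h2:7  h3:4  h4:2  h5:2  h6:0.
Shift Item 4→3.
Schedule Item 2@1, Item 3@1, Item 4@3, Item 1@4: h1:7  h2:7  h3:7  h4:2  h5:2  h6:0 — peak 7.

7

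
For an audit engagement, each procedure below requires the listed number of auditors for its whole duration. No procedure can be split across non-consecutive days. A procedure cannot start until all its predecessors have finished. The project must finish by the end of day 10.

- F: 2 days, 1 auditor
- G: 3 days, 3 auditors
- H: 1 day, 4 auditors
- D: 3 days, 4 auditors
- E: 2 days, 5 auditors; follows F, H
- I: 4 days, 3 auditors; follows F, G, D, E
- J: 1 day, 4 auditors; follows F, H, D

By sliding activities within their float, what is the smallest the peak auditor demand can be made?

8

Early-start (F@1, G@1, H@1, D@1, E@3, I@5, J@4) gives peak 12: d1:12  d2:8  d3:12  d4:9  d5:3  d6:3  d7:3  d8:3  d9:0  d10:0.
Shift D→2, E→5, I→7, J→7.
Schedule F@1, G@1, H@1, D@2, E@5, I@7, J@7: d1:8  d2:8  d3:7  d4:4  d5:5  d6:5  d7:7  d8:3  d9:3  d10:3 — peak 8.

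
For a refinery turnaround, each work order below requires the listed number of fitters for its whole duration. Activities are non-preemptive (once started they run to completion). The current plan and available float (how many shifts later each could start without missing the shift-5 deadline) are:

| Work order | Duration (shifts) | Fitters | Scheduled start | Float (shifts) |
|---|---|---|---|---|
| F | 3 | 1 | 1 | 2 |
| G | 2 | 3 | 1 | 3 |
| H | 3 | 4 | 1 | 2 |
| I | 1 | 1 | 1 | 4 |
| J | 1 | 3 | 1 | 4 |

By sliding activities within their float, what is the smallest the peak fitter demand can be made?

6

Early-start (F@1, G@1, H@1, I@1, J@1) gives peak 12: s1:12  s2:8  s3:5  s4:0  s5:0.
Shift G→4, J→4.
Schedule F@1, G@4, H@1, I@1, J@4: s1:6  s2:5  s3:5  s4:6  s5:3 — peak 6.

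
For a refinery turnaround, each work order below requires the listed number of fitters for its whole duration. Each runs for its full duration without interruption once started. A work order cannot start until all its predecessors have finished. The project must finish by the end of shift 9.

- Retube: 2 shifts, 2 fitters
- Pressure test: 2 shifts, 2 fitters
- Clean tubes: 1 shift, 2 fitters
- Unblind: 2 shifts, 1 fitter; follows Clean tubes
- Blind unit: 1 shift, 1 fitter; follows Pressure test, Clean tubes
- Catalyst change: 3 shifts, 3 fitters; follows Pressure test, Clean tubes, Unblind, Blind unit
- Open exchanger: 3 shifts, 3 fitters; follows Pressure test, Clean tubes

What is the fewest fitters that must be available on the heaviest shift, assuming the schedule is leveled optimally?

4

Early-start (Retube@1, Pressure test@1, Clean tubes@1, Unblind@2, Blind unit@3, Catalyst change@4, Open exchanger@3) gives peak 6: s1:6  s2:5  s3:5  s4:6  s5:6  s6:3  s7:0  s8:0  s9:0.
Shift Clean tubes→3, Unblind→4, Blind unit→6, Catalyst change→7, Open exchanger→4.
Schedule Retube@1, Pressure test@1, Clean tubes@3, Unblind@4, Blind unit@6, Catalyst change@7, Open exchanger@4: s1:4  s2:4  s3:2  s4:4  s5:4  s6:4  s7:3  s8:3  s9:3 — peak 4.
Total fitter-shifts = 31 over 9 shifts ⇒ peak ≥ ⌈31/9⌉ = 4, so 4 is optimal.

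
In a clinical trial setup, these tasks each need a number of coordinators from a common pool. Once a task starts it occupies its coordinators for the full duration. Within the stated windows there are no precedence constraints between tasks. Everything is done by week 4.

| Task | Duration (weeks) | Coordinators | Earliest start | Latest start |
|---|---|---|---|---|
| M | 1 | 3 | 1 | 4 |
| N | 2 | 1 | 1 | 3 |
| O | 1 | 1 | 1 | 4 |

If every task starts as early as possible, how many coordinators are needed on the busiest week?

5

Early-start schedule: M@1, N@1, O@1.
Load per week: week 1: 5, week 2: 1, week 3: 0, week 4: 0.
Peak is 5.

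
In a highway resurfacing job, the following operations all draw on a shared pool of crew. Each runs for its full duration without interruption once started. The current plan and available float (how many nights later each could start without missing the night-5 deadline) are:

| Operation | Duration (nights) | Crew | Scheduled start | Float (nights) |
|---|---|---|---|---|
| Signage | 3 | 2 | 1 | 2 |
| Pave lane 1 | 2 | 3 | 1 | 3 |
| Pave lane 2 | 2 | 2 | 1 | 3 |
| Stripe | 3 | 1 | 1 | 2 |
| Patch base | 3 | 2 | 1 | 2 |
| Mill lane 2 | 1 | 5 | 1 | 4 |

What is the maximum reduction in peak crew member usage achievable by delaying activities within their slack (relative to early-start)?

Early-start peak: n1:15  n2:10  n3:5  n4:0  n5:0 ⇒ 15.
Leveled (Signage@1, Pave lane 1@1, Pave lane 2@3, Stripe@1, Patch base@3, Mill lane 2@5): n1:6  n2:6  n3:7  n4:4  n5:7 ⇒ 7.
Reduction 15 − 7 = 8.

8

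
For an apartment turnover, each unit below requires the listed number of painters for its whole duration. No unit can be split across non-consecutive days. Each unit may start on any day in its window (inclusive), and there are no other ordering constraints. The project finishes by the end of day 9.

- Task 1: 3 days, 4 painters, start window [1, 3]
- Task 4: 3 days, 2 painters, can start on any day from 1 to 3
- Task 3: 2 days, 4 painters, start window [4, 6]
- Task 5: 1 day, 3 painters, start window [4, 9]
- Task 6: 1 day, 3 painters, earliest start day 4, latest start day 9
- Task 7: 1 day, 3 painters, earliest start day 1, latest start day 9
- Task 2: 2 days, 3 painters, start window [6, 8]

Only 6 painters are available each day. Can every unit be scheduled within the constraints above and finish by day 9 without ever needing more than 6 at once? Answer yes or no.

yes

Schedule Task 1@1, Task 4@1, Task 3@4, Task 5@6, Task 6@6, Task 7@7, Task 2@7: d1:6  d2:6  d3:6  d4:4  d5:4  d6:6  d7:6  d8:3  d9:0 — peak 6 ≤ 6.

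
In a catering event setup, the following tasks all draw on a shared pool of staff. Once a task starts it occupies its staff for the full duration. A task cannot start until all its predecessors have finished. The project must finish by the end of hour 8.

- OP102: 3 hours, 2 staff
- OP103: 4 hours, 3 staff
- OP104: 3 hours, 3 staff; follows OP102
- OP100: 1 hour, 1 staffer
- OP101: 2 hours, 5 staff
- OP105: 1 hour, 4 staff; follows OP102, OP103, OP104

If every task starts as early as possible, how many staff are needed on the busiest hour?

11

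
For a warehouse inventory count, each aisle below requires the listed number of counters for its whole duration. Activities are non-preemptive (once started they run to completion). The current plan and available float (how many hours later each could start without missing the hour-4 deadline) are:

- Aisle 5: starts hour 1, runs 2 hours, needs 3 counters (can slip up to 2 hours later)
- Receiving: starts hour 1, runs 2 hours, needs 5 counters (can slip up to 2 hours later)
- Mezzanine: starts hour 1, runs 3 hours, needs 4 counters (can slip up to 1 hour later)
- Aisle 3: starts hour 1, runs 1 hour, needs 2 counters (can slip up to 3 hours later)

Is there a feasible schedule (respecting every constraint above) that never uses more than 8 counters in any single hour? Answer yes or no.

The minimum achievable peak is 9; 8 < 9, so no feasible schedule stays within the cap.

no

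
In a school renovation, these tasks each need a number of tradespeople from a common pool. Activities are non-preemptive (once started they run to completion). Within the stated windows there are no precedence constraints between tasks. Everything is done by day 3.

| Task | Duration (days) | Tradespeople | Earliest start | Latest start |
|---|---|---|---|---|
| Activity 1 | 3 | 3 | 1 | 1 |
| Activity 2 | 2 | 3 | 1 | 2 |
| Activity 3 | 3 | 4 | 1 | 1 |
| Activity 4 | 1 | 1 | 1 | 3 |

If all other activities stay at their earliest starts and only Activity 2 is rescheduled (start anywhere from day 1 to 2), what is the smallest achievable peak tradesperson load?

10

Activity 2@1: d1:11  d2:10  d3:7 → peak 11
Activity 2@2: d1:8  d2:10  d3:10 → peak 10
Best is Activity 2@2, peak 10.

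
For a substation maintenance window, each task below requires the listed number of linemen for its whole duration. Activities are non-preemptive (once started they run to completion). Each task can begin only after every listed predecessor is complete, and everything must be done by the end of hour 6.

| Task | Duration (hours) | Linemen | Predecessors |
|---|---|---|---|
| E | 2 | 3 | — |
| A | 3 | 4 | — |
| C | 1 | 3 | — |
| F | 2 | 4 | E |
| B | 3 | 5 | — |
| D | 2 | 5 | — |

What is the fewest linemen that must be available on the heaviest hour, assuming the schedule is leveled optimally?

10

Early-start (E@1, A@1, C@1, F@3, B@1, D@1) gives peak 20: h1:20  h2:17  h3:13  h4:4  h5:0  h6:0.
Shift B→4, D→5.
Schedule E@1, A@1, C@1, F@3, B@4, D@5: h1:10  h2:7  h3:8  h4:9  h5:10  h6:10 — peak 10.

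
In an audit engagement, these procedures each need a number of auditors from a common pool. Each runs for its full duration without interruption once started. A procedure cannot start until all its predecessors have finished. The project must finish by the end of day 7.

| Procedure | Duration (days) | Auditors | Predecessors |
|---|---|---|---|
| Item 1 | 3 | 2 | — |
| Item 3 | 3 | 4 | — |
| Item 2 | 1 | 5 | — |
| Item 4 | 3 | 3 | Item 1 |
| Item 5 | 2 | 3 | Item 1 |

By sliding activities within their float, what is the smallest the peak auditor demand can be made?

6

Early-start (Item 1@1, Item 3@1, Item 2@1, Item 4@4, Item 5@4) gives peak 11: d1:11  d2:6  d3:6  d4:6  d5:6  d6:3  d7:0.
Shift Item 2→4, Item 4→5, Item 5→5.
Schedule Item 1@1, Item 3@1, Item 2@4, Item 4@5, Item 5@5: d1:6  d2:6  d3:6  d4:5  d5:6  d6:6  d7:3 — peak 6.
Total auditor-days = 38 over 7 days ⇒ peak ≥ ⌈38/7⌉ = 6, so 6 is optimal.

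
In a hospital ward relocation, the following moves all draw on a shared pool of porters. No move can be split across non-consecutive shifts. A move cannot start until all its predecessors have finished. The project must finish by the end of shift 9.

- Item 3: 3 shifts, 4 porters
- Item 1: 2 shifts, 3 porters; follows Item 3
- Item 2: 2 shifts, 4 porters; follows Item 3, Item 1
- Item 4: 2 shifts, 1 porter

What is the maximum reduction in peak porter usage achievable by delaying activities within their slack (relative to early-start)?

Early-start peak: s1:5  s2:5  s3:4  s4:3  s5:3  s6:4  s7:4  s8:0  s9:0 ⇒ 5.
Leveled (Item 3@1, Item 1@4, Item 2@6, Item 4@4): s1:4  s2:4  s3:4  s4:4  s5:4  s6:4  s7:4  s8:0  s9:0 ⇒ 4.
Reduction 5 − 4 = 1.

1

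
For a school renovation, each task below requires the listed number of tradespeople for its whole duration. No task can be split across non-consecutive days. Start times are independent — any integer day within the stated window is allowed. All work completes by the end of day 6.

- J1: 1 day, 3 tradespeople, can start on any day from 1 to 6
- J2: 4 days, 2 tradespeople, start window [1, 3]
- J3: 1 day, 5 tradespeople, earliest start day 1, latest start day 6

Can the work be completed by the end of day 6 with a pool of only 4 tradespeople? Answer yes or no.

no

The minimum achievable peak is 5; 4 < 5, so no feasible schedule stays within the cap.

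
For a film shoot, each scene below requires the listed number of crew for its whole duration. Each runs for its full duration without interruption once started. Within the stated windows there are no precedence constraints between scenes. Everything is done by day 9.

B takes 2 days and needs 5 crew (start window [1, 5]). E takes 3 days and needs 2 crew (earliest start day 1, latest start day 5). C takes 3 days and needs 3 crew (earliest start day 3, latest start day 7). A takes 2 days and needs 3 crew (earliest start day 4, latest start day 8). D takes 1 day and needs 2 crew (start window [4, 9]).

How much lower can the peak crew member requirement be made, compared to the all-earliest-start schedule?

3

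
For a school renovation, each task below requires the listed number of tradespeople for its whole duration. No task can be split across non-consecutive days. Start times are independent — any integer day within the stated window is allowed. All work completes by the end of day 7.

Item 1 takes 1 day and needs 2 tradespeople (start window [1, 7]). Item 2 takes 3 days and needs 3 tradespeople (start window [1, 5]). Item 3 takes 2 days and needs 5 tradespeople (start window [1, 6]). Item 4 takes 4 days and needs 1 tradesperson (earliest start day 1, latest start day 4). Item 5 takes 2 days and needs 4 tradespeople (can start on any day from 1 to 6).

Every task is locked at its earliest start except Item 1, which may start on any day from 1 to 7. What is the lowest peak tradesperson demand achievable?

Item 1@1: d1:15  d2:13  d3:4  d4:1  d5:0  d6:0  d7:0 → peak 15
Item 1@2: d1:13  d2:15  d3:4  d4:1  d5:0  d6:0  d7:0 → peak 15
Item 1@3: d1:13  d2:13  d3:6  d4:1  d5:0  d6:0  d7:0 → peak 13
Item 1@4: d1:13  d2:13  d3:4  d4:3  d5:0  d6:0  d7:0 → peak 13
Item 1@5: d1:13  d2:13  d3:4  d4:1  d5:2  d6:0  d7:0 → peak 13
Item 1@6: d1:13  d2:13  d3:4  d4:1  d5:0  d6:2  d7:0 → peak 13
Item 1@7: d1:13  d2:13  d3:4  d4:1  d5:0  d6:0  d7:2 → peak 13
Best is Item 1@3, peak 13.

13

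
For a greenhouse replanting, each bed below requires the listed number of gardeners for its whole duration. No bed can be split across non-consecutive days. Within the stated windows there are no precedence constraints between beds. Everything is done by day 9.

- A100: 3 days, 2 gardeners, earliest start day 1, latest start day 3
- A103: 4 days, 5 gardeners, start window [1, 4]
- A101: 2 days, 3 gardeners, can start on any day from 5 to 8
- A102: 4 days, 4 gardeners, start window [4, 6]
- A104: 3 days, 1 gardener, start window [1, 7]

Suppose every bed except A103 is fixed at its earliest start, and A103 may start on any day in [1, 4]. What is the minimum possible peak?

9

A103@1: d1:8  d2:8  d3:8  d4:9  d5:7  d6:7  d7:4  d8:0  d9:0 → peak 9
A103@2: d1:3  d2:8  d3:8  d4:9  d5:12  d6:7  d7:4  d8:0  d9:0 → peak 12
A103@3: d1:3  d2:3  d3:8  d4:9  d5:12  d6:12  d7:4  d8:0  d9:0 → peak 12
A103@4: d1:3  d2:3  d3:3  d4:9  d5:12  d6:12  d7:9  d8:0  d9:0 → peak 12
Best is A103@1, peak 9.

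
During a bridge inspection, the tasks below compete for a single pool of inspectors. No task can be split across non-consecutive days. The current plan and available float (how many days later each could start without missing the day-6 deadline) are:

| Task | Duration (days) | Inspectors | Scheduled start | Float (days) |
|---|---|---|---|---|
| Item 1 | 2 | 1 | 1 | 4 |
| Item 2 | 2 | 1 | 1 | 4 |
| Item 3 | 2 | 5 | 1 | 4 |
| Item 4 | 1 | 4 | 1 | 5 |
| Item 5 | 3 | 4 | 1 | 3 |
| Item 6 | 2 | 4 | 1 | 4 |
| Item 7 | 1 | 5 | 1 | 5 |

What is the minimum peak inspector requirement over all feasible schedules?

8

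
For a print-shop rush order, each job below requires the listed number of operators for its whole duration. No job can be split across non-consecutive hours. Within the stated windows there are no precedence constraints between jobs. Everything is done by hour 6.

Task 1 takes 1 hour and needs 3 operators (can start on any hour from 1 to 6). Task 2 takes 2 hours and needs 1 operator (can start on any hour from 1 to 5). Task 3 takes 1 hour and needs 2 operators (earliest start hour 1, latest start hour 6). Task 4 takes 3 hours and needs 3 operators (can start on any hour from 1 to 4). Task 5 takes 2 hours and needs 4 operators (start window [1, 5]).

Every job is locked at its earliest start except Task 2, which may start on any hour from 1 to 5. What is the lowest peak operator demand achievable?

12

Task 2@1: h1:13  h2:8  h3:3  h4:0  h5:0  h6:0 → peak 13
Task 2@2: h1:12  h2:8  h3:4  h4:0  h5:0  h6:0 → peak 12
Task 2@3: h1:12  h2:7  h3:4  h4:1  h5:0  h6:0 → peak 12
Task 2@4: h1:12  h2:7  h3:3  h4:1  h5:1  h6:0 → peak 12
Task 2@5: h1:12  h2:7  h3:3  h4:0  h5:1  h6:1 → peak 12
Best is Task 2@2, peak 12.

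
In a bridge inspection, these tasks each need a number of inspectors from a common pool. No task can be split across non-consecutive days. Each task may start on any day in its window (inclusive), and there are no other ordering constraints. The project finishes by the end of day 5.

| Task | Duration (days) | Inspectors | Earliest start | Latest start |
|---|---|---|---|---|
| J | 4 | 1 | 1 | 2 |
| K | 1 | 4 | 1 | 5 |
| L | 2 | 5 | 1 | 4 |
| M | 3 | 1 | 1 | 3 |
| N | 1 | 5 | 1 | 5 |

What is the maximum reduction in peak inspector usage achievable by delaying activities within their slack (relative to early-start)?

10

Early-start peak: d1:16  d2:7  d3:2  d4:1  d5:0 ⇒ 16.
Leveled (J@1, K@3, L@1, M@3, N@5): d1:6  d2:6  d3:6  d4:2  d5:6 ⇒ 6.
Reduction 16 − 6 = 10.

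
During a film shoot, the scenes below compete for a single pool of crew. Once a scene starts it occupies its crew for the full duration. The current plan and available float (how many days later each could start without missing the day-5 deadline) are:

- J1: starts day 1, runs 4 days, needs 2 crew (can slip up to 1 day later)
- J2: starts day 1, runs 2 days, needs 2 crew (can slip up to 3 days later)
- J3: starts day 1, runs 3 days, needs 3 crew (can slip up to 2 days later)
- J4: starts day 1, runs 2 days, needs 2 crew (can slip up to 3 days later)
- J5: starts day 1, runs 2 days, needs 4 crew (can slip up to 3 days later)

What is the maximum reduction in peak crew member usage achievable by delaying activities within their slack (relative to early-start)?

5

Early-start peak: d1:13  d2:13  d3:5  d4:2  d5:0 ⇒ 13.
Leveled (J1@1, J2@1, J3@1, J4@3, J5@4): d1:7  d2:7  d3:7  d4:8  d5:4 ⇒ 8.
Reduction 13 − 8 = 5.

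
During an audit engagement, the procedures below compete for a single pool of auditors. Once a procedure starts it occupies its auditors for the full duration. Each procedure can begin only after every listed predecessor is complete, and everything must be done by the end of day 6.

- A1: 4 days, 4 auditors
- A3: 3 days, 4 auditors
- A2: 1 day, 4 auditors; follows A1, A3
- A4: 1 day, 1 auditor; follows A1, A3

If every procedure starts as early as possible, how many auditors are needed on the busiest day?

Early-start schedule: A1@1, A3@1, A2@5, A4@5.
Load per day: day 1: 8, day 2: 8, day 3: 8, day 4: 4, day 5: 5, day 6: 0.
Peak is 8.

8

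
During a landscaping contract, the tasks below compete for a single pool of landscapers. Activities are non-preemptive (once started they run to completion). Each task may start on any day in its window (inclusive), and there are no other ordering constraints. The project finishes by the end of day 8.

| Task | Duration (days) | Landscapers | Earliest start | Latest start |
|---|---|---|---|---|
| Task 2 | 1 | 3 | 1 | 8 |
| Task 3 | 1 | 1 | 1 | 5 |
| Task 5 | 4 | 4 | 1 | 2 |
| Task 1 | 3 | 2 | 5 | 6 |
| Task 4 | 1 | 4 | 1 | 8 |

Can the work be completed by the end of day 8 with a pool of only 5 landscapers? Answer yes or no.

yes

Schedule Task 2@5, Task 3@1, Task 5@1, Task 1@5, Task 4@8: d1:5  d2:4  d3:4  d4:4  d5:5  d6:2  d7:2  d8:4 — peak 5 ≤ 5.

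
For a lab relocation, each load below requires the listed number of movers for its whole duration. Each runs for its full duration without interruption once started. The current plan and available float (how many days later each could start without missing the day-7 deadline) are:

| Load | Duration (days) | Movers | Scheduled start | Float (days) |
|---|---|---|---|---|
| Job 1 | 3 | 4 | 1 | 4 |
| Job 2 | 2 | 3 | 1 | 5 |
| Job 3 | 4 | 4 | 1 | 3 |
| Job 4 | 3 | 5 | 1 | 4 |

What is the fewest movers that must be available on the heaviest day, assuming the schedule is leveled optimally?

Early-start (Job 1@1, Job 2@1, Job 3@1, Job 4@1) gives peak 16: d1:16  d2:16  d3:13  d4:4  d5:0  d6:0  d7:0.
Shift Job 2→4, Job 4→5.
Schedule Job 1@1, Job 2@4, Job 3@1, Job 4@5: d1:8  d2:8  d3:8  d4:7  d5:8  d6:5  d7:5 — peak 8.

8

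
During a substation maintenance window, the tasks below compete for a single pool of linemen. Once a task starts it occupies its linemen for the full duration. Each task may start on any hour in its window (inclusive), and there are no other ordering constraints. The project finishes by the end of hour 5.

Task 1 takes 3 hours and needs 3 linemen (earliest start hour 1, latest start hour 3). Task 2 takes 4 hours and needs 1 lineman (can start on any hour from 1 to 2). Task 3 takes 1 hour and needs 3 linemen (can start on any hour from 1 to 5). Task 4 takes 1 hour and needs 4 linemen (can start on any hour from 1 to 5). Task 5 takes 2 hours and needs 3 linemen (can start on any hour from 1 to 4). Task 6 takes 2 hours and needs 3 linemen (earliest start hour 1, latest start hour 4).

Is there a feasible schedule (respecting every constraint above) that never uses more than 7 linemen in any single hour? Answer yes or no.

yes

Schedule Task 1@1, Task 2@1, Task 3@1, Task 4@5, Task 5@2, Task 6@4: h1:7  h2:7  h3:7  h4:4  h5:7 — peak 7 ≤ 7.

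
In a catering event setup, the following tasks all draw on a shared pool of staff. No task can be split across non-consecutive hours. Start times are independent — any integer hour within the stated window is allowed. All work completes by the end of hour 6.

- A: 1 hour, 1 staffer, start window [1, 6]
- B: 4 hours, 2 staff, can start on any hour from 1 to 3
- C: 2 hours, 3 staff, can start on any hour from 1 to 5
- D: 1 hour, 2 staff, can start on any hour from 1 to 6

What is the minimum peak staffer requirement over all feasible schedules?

Early-start (A@1, B@1, C@1, D@1) gives peak 8: h1:8  h2:5  h3:2  h4:2  h5:0  h6:0.
Shift C→5, D→2.
Schedule A@1, B@1, C@5, D@2: h1:3  h2:4  h3:2  h4:2  h5:3  h6:3 — peak 4.

4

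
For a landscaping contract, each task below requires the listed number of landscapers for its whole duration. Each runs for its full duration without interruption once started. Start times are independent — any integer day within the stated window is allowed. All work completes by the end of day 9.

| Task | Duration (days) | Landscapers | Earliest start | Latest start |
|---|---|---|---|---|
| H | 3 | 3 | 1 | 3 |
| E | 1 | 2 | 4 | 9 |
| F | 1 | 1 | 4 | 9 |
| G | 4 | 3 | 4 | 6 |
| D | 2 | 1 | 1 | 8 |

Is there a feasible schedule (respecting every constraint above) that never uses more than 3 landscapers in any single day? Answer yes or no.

yes

Schedule H@1, E@4, F@5, G@6, D@4: d1:3  d2:3  d3:3  d4:3  d5:2  d6:3  d7:3  d8:3  d9:3 — peak 3 ≤ 3.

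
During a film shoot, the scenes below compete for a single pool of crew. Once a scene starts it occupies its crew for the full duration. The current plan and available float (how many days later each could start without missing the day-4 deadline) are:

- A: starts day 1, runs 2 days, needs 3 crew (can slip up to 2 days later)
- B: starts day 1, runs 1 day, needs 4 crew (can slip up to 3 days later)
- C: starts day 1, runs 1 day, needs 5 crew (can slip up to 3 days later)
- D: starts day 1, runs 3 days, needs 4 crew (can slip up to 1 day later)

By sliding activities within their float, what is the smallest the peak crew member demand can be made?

8

Early-start (A@1, B@1, C@1, D@1) gives peak 16: d1:16  d2:7  d3:4  d4:0.
Shift B→3, D→2.
Schedule A@1, B@3, C@1, D@2: d1:8  d2:7  d3:8  d4:4 — peak 8.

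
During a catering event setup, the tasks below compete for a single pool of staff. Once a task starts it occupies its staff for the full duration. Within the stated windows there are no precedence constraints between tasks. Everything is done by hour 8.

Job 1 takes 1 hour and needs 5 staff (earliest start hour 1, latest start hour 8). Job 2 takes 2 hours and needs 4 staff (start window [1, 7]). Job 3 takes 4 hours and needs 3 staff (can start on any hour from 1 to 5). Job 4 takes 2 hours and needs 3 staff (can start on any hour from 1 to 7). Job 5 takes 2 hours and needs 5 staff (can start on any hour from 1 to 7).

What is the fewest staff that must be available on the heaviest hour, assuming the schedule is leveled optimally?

7

Early-start (Job 1@1, Job 2@1, Job 3@1, Job 4@1, Job 5@1) gives peak 20: h1:20  h2:15  h3:3  h4:3  h5:0  h6:0  h7:0  h8:0.
Shift Job 2→2, Job 3→2, Job 4→4, Job 5→6.
Schedule Job 1@1, Job 2@2, Job 3@2, Job 4@4, Job 5@6: h1:5  h2:7  h3:7  h4:6  h5:6  h6:5  h7:5  h8:0 — peak 7.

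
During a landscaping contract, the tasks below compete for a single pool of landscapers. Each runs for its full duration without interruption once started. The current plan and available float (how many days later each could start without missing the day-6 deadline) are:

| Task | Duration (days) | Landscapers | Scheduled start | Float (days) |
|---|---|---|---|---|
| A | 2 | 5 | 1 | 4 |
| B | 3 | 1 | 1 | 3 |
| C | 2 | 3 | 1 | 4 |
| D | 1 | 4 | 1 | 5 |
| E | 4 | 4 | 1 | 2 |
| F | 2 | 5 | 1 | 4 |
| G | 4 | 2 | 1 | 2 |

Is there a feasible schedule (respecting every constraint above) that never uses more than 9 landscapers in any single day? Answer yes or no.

no

Total landscaper-days = 57; over 6 days the average is 57/6 > 9, so some day must exceed 9.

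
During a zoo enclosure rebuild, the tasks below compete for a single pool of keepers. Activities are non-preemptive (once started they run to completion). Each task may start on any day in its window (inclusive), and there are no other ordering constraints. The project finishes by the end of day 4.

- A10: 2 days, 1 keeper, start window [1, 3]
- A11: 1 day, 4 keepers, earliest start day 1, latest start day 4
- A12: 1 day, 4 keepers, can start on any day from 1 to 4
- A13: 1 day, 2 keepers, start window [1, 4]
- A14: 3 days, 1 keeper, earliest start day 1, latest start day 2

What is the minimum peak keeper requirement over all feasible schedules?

5

Early-start (A10@1, A11@1, A12@1, A13@1, A14@1) gives peak 12: d1:12  d2:2  d3:1  d4:0.
Shift A12→3, A13→2, A14→2.
Schedule A10@1, A11@1, A12@3, A13@2, A14@2: d1:5  d2:4  d3:5  d4:1 — peak 5.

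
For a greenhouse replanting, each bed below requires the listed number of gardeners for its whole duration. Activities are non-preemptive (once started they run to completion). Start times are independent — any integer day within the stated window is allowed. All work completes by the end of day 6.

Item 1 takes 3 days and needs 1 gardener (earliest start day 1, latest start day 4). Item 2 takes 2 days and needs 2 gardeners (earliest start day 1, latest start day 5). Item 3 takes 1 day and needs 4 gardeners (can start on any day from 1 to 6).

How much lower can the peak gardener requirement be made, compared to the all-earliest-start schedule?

3

Early-start peak: d1:7  d2:3  d3:1  d4:0  d5:0  d6:0 ⇒ 7.
Leveled (Item 1@1, Item 2@1, Item 3@4): d1:3  d2:3  d3:1  d4:4  d5:0  d6:0 ⇒ 4.
Reduction 7 − 4 = 3.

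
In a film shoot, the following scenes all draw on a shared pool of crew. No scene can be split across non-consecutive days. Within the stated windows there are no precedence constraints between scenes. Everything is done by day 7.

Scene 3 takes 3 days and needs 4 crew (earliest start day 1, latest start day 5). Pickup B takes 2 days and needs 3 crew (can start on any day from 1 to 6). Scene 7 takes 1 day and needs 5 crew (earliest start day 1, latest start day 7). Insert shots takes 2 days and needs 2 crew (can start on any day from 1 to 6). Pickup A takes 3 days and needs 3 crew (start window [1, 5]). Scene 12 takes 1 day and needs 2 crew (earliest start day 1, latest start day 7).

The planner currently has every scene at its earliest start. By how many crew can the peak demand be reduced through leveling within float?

Early-start peak: d1:19  d2:12  d3:7  d4:0  d5:0  d6:0  d7:0 ⇒ 19.
Leveled (Scene 3@1, Pickup B@4, Scene 7@7, Insert shots@1, Pickup A@4, Scene 12@3): d1:6  d2:6  d3:6  d4:6  d5:6  d6:3  d7:5 ⇒ 6.
Reduction 19 − 6 = 13.

13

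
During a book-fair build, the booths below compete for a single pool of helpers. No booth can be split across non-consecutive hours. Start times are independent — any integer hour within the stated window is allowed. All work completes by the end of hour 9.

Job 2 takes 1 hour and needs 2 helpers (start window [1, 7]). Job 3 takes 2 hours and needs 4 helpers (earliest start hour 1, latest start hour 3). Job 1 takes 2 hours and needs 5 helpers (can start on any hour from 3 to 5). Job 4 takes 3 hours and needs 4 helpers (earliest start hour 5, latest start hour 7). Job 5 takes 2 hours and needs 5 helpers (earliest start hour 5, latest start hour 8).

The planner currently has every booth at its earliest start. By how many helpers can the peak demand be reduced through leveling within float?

3

Early-start peak: h1:6  h2:4  h3:5  h4:5  h5:9  h6:9  h7:4  h8:0  h9:0 ⇒ 9.
Leveled (Job 2@1, Job 3@1, Job 1@3, Job 4@5, Job 5@8): h1:6  h2:4  h3:5  h4:5  h5:4  h6:4  h7:4  h8:5  h9:5 ⇒ 6.
Reduction 9 − 6 = 3.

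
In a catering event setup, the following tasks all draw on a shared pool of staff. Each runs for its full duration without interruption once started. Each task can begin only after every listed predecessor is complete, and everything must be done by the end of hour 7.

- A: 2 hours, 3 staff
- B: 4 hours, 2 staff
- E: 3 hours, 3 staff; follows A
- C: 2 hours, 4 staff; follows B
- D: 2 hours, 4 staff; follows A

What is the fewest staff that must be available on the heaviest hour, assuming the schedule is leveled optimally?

Early-start (A@1, B@1, E@3, C@5, D@3) gives peak 9: h1:5  h2:5  h3:9  h4:9  h5:7  h6:4  h7:0.
Shift E→5.
Schedule A@1, B@1, E@5, C@5, D@3: h1:5  h2:5  h3:6  h4:6  h5:7  h6:7  h7:3 — peak 7.

7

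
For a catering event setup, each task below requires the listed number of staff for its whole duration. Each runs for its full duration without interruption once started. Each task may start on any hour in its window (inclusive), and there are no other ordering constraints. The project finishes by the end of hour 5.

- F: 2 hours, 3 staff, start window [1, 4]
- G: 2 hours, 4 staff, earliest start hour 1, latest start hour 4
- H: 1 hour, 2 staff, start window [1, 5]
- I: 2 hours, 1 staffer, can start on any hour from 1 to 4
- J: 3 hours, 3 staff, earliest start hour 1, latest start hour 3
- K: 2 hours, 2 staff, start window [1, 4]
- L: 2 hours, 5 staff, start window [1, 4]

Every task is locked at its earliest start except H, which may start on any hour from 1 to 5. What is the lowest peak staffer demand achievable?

H@1: h1:20  h2:18  h3:3  h4:0  h5:0 → peak 20
H@2: h1:18  h2:20  h3:3  h4:0  h5:0 → peak 20
H@3: h1:18  h2:18  h3:5  h4:0  h5:0 → peak 18
H@4: h1:18  h2:18  h3:3  h4:2  h5:0 → peak 18
H@5: h1:18  h2:18  h3:3  h4:0  h5:2 → peak 18
Best is H@3, peak 18.

18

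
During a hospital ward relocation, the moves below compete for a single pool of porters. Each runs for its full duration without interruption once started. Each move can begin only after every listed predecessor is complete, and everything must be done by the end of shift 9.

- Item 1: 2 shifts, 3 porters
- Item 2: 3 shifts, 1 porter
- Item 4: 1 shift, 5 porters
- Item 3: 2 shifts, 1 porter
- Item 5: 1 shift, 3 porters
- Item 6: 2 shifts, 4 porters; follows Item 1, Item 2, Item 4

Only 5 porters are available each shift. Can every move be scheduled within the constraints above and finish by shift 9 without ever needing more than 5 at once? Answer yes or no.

Schedule Item 1@1, Item 2@1, Item 4@4, Item 3@1, Item 5@3, Item 6@5: s1:5  s2:5  s3:4  s4:5  s5:4  s6:4  s7:0  s8:0  s9:0 — peak 5 ≤ 5.

yes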